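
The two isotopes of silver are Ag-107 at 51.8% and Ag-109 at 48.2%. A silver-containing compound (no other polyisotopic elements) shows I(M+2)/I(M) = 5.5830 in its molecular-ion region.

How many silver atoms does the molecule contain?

6

The M+2/M ratio from n Ag atoms is n · q/p = n · 0.482/0.518.
n = 5.5830 × 0.518/0.482 = 6.00 ≈ 6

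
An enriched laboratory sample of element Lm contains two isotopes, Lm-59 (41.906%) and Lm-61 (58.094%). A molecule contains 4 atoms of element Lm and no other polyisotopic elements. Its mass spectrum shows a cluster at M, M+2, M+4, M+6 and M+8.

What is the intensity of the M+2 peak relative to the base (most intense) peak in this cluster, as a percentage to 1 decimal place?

Binomial terms of (0.41906 + 0.58094)^4: M 0.0308, M+2 0.1710, M+4 0.3556, M+6 0.3286, M+8 0.1139 → M+4 is the base peak.
P(M+4) = C(4,2) × 0.41906^2 × 0.58094^2 = 6 × 0.17561128 × 0.33749128 = 0.355604 (base)
P(M+2) = C(4,1) × 0.41906^3 × 0.58094^1 = 4 × 0.07359166 × 0.58094 = 0.171009
Relative intensity = 0.171009 / 0.355604 × 100 = 48.1

48.1%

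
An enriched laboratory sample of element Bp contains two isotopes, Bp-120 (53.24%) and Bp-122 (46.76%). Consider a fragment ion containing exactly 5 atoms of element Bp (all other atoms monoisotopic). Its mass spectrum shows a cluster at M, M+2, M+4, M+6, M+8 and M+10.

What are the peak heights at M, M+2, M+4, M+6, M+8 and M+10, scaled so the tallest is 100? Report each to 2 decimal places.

12.96 : 56.93 : 100.00 : 87.83 : 38.57 : 6.78

Each Bp atom is independently Bp-120 (p = 0.5324) or Bp-122 (q = 0.4676); the cluster is the binomial expansion (p + q)^5.
P(M) = 0.5324^5 = 0.042775
P(M+2) = 5 × 0.5324^4 × 0.4676^1 = 0.187844
P(M+4) = 10 × 0.5324^3 × 0.4676^2 = 0.329961
P(M+6) = 10 × 0.5324^2 × 0.4676^3 = 0.289801
P(M+8) = 5 × 0.5324^1 × 0.4676^4 = 0.127264
P(M+10) = 0.4676^5 = 0.022355
The M+4 peak is largest (0.329961); scaling to 100 gives 12.96 : 56.93 : 100.00 : 87.83 : 38.57 : 6.78.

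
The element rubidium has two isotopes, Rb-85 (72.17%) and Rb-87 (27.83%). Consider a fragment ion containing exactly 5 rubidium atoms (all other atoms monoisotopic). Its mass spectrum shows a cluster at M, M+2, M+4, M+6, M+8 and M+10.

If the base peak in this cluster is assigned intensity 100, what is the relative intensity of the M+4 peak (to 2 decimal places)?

Binomial terms of (0.7217 + 0.2783)^5: M 0.1958, M+2 0.3775, M+4 0.2911, M+6 0.1123, M+8 0.0216, M+10 0.0017 → M+2 is the base peak.
P(M+2) = C(5,1) × 0.7217^4 × 0.2783^1 = 5 × 0.27128565 × 0.2783 = 0.377494 (base)
P(M+4) = C(5,2) × 0.7217^3 × 0.2783^2 = 10 × 0.37589809 × 0.07745089 = 0.291136
Relative intensity = 0.291136 / 0.377494 × 100 = 77.12

77.12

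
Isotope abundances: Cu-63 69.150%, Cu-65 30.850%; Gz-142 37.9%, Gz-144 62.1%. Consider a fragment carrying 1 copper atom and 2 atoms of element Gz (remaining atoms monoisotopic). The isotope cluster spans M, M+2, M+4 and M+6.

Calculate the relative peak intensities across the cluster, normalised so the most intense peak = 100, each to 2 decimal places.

24.12 : 89.79 : 100.00 : 28.88

Copper pattern (n=1): 0.6915 : 0.3085
Element Gz pattern (n=2): 0.143641 : 0.470718 : 0.385641
Convolve the two distributions (both contribute in 2-u steps):
  M: 0.6915×0.143641 = 0.099328
  M+2: 0.6915×0.470718 + 0.3085×0.143641 = 0.369815
  M+4: 0.6915×0.385641 + 0.3085×0.470718 = 0.411887
  M+6: 0.3085×0.385641 = 0.118970
Scale to base peak (0.411887) = 100: 24.12 : 89.79 : 100.00 : 28.88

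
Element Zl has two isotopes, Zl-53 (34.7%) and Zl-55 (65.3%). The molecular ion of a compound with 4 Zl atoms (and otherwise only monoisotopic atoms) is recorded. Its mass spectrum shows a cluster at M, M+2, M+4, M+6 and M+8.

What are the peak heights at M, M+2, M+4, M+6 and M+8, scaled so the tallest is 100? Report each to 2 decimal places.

3.75 : 28.24 : 79.71 : 100.00 : 47.05

Expanding (0.347 + 0.653)^4:
P(M) = 0.347^4 = 0.014498
P(M+2) = 4 × 0.347^3 × 0.653^1 = 0.109134
P(M+4) = 6 × 0.347^2 × 0.653^2 = 0.308061
P(M+6) = 4 × 0.347^1 × 0.653^3 = 0.386482
P(M+8) = 0.653^4 = 0.181825
The M+6 peak is largest (0.386482); scaling to 100 gives 3.75 : 28.24 : 79.71 : 100.00 : 47.05.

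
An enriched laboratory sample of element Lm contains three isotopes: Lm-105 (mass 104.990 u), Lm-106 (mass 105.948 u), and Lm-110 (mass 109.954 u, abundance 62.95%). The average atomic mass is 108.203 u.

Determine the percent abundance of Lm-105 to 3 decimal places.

Let x and y be the fractions of Lm-105 and Lm-106. Then x + y = 1 − 0.6295 = 0.3705 and 104.990x + 105.948y = 108.203 − 0.6295×109.954 = 38.986957.
Substituting: 104.990x + 105.948(0.3705 − x) = 38.986957
(104.990 − 105.948)x = -0.266777  ⇒  x = 0.27847, y = 0.09203
Lm-105: 27.847%, Lm-106: 9.203%.

27.847%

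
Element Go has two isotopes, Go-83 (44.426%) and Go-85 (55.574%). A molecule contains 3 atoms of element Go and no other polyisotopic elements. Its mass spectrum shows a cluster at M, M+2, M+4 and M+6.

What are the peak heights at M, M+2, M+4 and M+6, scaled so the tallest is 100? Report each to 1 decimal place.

The 3 Go atoms are independent, so intensities follow the terms of (0.44426 + 0.55574)^3.
P(M) = 0.44426^3 = 0.087682
P(M+2) = 3 × 0.44426^2 × 0.55574^1 = 0.329054
P(M+4) = 3 × 0.44426^1 × 0.55574^2 = 0.411625
P(M+6) = 0.55574^3 = 0.171639
The M+4 peak is largest (0.411625); scaling to 100 gives 21.3 : 79.9 : 100.0 : 41.7.

21.3 : 79.9 : 100.0 : 41.7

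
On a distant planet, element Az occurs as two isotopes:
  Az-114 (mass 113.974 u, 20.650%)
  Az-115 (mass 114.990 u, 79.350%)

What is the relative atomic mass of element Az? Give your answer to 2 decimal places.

114.78 u

The abundance-weighted mean is 0.20650 × 113.974 + 0.79350 × 114.990
= 23.5356 + 91.2446 = 114.7802 u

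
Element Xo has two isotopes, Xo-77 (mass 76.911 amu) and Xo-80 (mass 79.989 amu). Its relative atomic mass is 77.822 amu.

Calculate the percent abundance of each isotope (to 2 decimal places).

Xo-77: 70.40%, Xo-80: 29.60%

Let x be the fractional abundance of Xo-77; then Xo-80 has abundance 1 − x.
76.911·x + 79.989·(1 − x) = 77.822
(76.911 − 79.989)·x = 77.822 − 79.989
x = -2.167 / -3.078 = 0.70403 → 70.40% Xo-77, 29.60% Xo-80.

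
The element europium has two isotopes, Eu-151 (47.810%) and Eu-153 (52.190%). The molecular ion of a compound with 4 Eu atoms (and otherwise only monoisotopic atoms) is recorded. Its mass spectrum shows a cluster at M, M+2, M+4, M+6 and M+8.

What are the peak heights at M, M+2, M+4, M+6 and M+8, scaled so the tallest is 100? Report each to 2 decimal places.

Each Eu atom is independently Eu-151 (p = 0.47810) or Eu-153 (q = 0.52190); the cluster is the binomial expansion (p + q)^4.
P(M) = 0.47810^4 = 0.052249
P(M+2) = 4 × 0.47810^3 × 0.52190^1 = 0.228141
P(M+4) = 6 × 0.47810^2 × 0.52190^2 = 0.373563
P(M+6) = 4 × 0.47810^1 × 0.52190^3 = 0.271857
P(M+8) = 0.52190^4 = 0.074191
The M+4 peak is largest (0.373563); scaling to 100 gives 13.99 : 61.07 : 100.00 : 72.77 : 19.86.

13.99 : 61.07 : 100.00 : 72.77 : 19.86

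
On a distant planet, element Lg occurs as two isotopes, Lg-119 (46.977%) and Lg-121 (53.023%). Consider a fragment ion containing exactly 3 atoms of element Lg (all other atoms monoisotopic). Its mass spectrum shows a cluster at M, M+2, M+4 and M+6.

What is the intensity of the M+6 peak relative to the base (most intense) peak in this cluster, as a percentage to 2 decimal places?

(0.46977 + 0.53023)^3 gives M 0.1037, M+2 0.3510, M+4 0.3962, M+6 0.1491; the largest is M+4.
P(M+4) = C(3,2) × 0.46977^1 × 0.53023^2 = 3 × 0.46977 × 0.28114385 = 0.396219 (base)
P(M+6) = C(3,3) × 0.46977^0 × 0.53023^3 = 1 × 1.0000 × 0.14907091 = 0.149071
Relative intensity = 0.149071 / 0.396219 × 100 = 37.62

37.62%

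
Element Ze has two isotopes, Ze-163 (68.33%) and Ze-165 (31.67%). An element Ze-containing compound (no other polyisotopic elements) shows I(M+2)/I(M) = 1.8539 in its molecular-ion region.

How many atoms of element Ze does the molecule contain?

4

The M+2/M ratio from n Ze atoms is n · q/p = n · 0.3167/0.6833.
n = 1.8539 × 0.6833/0.3167 = 4.00 ≈ 4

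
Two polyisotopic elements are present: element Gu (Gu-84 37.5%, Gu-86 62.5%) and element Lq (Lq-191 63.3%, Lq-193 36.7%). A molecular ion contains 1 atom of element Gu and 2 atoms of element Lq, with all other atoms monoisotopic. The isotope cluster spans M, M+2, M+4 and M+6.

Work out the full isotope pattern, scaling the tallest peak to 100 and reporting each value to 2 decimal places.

35.38 : 100.00 : 80.27 : 19.82

Element Gu pattern (n=1): 0.3750 : 0.6250
Element Lq pattern (n=2): 0.400689 : 0.464622 : 0.134689
Convolve the two distributions (both contribute in 2-u steps):
  M: 0.3750×0.400689 = 0.150258
  M+2: 0.3750×0.464622 + 0.6250×0.400689 = 0.424664
  M+4: 0.3750×0.134689 + 0.6250×0.464622 = 0.340897
  M+6: 0.6250×0.134689 = 0.084181
Scale to base peak (0.424664) = 100: 35.38 : 100.00 : 80.27 : 19.82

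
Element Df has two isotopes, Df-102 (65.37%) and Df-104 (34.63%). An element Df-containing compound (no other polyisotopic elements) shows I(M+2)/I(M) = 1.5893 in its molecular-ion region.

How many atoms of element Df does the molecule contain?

For n independent Df atoms, I(M+2)/I(M) = n · (abundance Df-104) / (abundance Df-102) = n · 0.3463/0.6537.
n = 1.5893 × 0.6537/0.3463 = 3.00 ≈ 3

3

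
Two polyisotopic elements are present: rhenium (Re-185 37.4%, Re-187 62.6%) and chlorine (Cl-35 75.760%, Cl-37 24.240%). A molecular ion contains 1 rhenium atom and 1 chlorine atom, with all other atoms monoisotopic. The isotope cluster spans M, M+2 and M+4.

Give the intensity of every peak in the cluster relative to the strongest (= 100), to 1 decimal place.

Rhenium pattern (n=1): 0.3740 : 0.6260
Chlorine pattern (n=1): 0.7576 : 0.2424
Convolve the two distributions (both contribute in 2-u steps):
  M: 0.3740×0.7576 = 0.283342
  M+2: 0.3740×0.2424 + 0.6260×0.7576 = 0.564915
  M+4: 0.6260×0.2424 = 0.151742
Scale to base peak (0.564915) = 100: 50.2 : 100.0 : 26.9

50.2 : 100.0 : 26.9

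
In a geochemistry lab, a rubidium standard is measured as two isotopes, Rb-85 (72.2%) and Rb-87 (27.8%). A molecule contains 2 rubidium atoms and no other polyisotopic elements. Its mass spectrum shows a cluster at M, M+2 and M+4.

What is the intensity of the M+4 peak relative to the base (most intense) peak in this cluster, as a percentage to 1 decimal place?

14.8%

(0.722 + 0.278)^2 gives M 0.5213, M+2 0.4014, M+4 0.0773; the largest is M.
P(M) = C(2,0) × 0.722^2 × 0.278^0 = 1 × 0.521284 × 1.0000 = 0.521284 (base)
P(M+4) = C(2,2) × 0.722^0 × 0.278^2 = 1 × 1.0000 × 0.077284 = 0.077284
Relative intensity = 0.077284 / 0.521284 × 100 = 14.8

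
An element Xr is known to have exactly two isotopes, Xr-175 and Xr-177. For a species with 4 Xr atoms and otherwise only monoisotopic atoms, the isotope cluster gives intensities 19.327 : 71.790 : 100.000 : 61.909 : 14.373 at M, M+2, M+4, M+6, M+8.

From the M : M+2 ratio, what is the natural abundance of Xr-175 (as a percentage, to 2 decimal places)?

If p is the fraction of Xr that is Xr-175, then I(M+2)/I(M) = [C(4,1)·p^3·(1−p)] / p^4 = 4·(1−p)/p = 71.790/19.327 = 3.7145
(1−p)/p = 3.7145/4 = 0.9286  ⇒  p = 1/(1 + 0.9286) = 0.5185
Xr-175: 51.85%, Xr-177: 48.15%.

51.85%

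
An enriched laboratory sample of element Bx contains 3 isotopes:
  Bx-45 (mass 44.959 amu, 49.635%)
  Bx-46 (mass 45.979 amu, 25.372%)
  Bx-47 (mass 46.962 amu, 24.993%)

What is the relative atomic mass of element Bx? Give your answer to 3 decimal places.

45.718 amu

The abundance-weighted mean is 0.49635 × 44.959 + 0.25372 × 45.979 + 0.24993 × 46.962
= 22.3154 + 11.6658 + 11.7372 = 45.7184 amu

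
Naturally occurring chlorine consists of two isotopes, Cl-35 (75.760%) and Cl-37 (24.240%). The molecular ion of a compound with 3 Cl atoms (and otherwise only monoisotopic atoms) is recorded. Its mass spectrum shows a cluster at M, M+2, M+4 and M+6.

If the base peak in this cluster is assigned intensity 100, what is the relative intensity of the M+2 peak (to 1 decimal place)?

Binomial terms of (0.75760 + 0.24240)^3: M 0.4348, M+2 0.4174, M+4 0.1335, M+6 0.0142 → M is the base peak.
P(M) = C(3,0) × 0.75760^3 × 0.24240^0 = 1 × 0.4348304 × 1.0000 = 0.434830 (base)
P(M+2) = C(3,1) × 0.75760^2 × 0.24240^1 = 3 × 0.57395776 × 0.2424 = 0.417382
Relative intensity = 0.417382 / 0.434830 × 100 = 96.0

96.0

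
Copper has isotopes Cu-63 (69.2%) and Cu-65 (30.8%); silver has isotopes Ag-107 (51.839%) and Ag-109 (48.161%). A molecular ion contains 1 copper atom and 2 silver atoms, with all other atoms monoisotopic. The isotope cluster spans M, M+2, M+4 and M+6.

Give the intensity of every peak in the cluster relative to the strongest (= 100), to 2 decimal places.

43.42 : 100.00 : 73.38 : 16.68

Copper pattern (n=1): 0.6920 : 0.3080
Silver pattern (n=2): 0.26872819 : 0.49932362 : 0.23194819
Convolve the two distributions (both contribute in 2-u steps):
  M: 0.6920×0.26872819 = 0.185960
  M+2: 0.6920×0.49932362 + 0.3080×0.26872819 = 0.428300
  M+4: 0.6920×0.23194819 + 0.3080×0.49932362 = 0.314300
  M+6: 0.3080×0.23194819 = 0.071440
Scale to base peak (0.428300) = 100: 43.42 : 100.00 : 73.38 : 16.68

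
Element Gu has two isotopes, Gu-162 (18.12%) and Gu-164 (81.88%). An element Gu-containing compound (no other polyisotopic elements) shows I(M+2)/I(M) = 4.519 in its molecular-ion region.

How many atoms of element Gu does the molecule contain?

For n independent Gu atoms, I(M+2)/I(M) = n · (abundance Gu-164) / (abundance Gu-162) = n · 0.8188/0.1812.
n = 4.519 × 0.1812/0.8188 = 1.00 ≈ 1

1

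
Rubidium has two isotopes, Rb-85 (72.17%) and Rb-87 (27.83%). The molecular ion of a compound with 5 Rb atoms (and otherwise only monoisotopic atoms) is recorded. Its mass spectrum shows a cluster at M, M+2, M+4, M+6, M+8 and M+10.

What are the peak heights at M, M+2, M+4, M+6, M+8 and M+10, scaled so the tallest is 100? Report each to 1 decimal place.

51.9 : 100.0 : 77.1 : 29.7 : 5.7 : 0.4

Expanding (0.7217 + 0.2783)^5:
P(M) = 0.7217^5 = 0.195787
P(M+2) = 5 × 0.7217^4 × 0.2783^1 = 0.377494
P(M+4) = 10 × 0.7217^3 × 0.2783^2 = 0.291136
P(M+6) = 10 × 0.7217^2 × 0.2783^3 = 0.112267
P(M+8) = 5 × 0.7217^1 × 0.2783^4 = 0.021646
P(M+10) = 0.2783^5 = 0.001669
The M+2 peak is largest (0.377494); scaling to 100 gives 51.9 : 100.0 : 77.1 : 29.7 : 5.7 : 0.4.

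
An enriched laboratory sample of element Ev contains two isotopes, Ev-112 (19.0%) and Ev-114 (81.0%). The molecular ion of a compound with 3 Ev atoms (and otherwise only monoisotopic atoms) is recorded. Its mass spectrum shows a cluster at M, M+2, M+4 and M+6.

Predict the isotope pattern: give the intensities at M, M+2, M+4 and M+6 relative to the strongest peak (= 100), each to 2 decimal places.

The 3 Ev atoms are independent, so intensities follow the terms of (0.190 + 0.810)^3.
P(M) = 0.190^3 = 0.006859
P(M+2) = 3 × 0.190^2 × 0.810^1 = 0.087723
P(M+4) = 3 × 0.190^1 × 0.810^2 = 0.373977
P(M+6) = 0.810^3 = 0.531441
The M+6 peak is largest (0.531441); scaling to 100 gives 1.29 : 16.51 : 70.37 : 100.00.

1.29 : 16.51 : 70.37 : 100.00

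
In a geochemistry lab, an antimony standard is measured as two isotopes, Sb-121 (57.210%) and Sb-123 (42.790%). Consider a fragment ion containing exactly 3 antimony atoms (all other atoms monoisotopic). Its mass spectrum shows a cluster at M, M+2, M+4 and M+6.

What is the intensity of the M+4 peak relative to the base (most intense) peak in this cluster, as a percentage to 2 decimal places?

(0.57210 + 0.42790)^3 gives M 0.1872, M+2 0.4202, M+4 0.3143, M+6 0.0783; the largest is M+2.
P(M+2) = C(3,1) × 0.57210^2 × 0.42790^1 = 3 × 0.32729841 × 0.4279 = 0.420153 (base)
P(M+4) = C(3,2) × 0.57210^1 × 0.42790^2 = 3 × 0.5721 × 0.18309841 = 0.314252
Relative intensity = 0.314252 / 0.420153 × 100 = 74.79

74.79%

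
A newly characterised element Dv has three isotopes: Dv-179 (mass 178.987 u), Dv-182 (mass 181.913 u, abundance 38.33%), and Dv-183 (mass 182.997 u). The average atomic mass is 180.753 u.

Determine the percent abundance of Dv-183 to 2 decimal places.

16.07%

Let x and y be the fractions of Dv-179 and Dv-183. Then x + y = 1 − 0.3833 = 0.6167 and 178.987x + 182.997y = 180.753 − 0.3833×181.913 = 111.0257471.
Substituting: 178.987x + 182.997(0.6167 − x) = 111.0257471
(178.987 − 182.997)x = -1.8285028  ⇒  x = 0.45599, y = 0.16071
Dv-179: 45.60%, Dv-183: 16.07%.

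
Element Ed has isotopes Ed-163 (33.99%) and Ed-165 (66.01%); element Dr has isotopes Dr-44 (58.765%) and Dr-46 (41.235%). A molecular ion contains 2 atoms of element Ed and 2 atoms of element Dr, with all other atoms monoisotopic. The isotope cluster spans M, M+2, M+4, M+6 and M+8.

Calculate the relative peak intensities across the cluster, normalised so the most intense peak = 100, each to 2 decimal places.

Element Ed pattern (n=2): 0.11553201 : 0.44873598 : 0.43573201
Element Dr pattern (n=2): 0.34533252 : 0.48463495 : 0.17003252
Convolve the two distributions (both contribute in 2-u steps):
  M: 0.11553201×0.34533252 = 0.039897
  M+2: 0.11553201×0.48463495 + 0.44873598×0.34533252 = 0.210954
  M+4: 0.11553201×0.17003252 + 0.44873598×0.48463495 + 0.43573201×0.34533252 = 0.387590
  M+6: 0.44873598×0.17003252 + 0.43573201×0.48463495 = 0.287471
  M+8: 0.43573201×0.17003252 = 0.074089
Scale to base peak (0.387590) = 100: 10.29 : 54.43 : 100.00 : 74.17 : 19.12

10.29 : 54.43 : 100.00 : 74.17 : 19.12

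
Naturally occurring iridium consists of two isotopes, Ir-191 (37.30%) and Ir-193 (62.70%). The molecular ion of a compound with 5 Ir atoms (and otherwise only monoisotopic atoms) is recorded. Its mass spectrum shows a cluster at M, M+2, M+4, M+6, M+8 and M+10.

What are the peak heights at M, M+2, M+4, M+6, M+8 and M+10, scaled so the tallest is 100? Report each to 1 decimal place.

Each Ir atom is independently Ir-191 (p = 0.3730) or Ir-193 (q = 0.6270); the cluster is the binomial expansion (p + q)^5.
P(M) = 0.3730^5 = 0.007220
P(M+2) = 5 × 0.3730^4 × 0.6270^1 = 0.060684
P(M+4) = 10 × 0.3730^3 × 0.6270^2 = 0.204015
P(M+6) = 10 × 0.3730^2 × 0.6270^3 = 0.342942
P(M+8) = 5 × 0.3730^1 × 0.6270^4 = 0.288237
P(M+10) = 0.6270^5 = 0.096903
The M+6 peak is largest (0.342942); scaling to 100 gives 2.1 : 17.7 : 59.5 : 100.0 : 84.0 : 28.3.

2.1 : 17.7 : 59.5 : 100.0 : 84.0 : 28.3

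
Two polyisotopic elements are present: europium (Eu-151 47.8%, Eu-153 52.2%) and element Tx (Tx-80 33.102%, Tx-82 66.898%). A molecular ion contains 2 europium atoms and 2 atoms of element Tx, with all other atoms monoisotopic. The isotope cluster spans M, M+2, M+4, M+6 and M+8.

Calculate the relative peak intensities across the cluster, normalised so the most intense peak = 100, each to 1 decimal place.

7.1 : 44.1 : 100.0 : 97.4 : 34.5

Europium pattern (n=2): 0.228484 : 0.499032 : 0.272484
Element Tx pattern (n=2): 0.10957424 : 0.44289152 : 0.44753424
Convolve the two distributions (both contribute in 2-u steps):
  M: 0.228484×0.10957424 = 0.025036
  M+2: 0.228484×0.44289152 + 0.499032×0.10957424 = 0.155875
  M+4: 0.228484×0.44753424 + 0.499032×0.44289152 + 0.272484×0.10957424 = 0.353129
  M+6: 0.499032×0.44753424 + 0.272484×0.44289152 = 0.344015
  M+8: 0.272484×0.44753424 = 0.121946
Scale to base peak (0.353129) = 100: 7.1 : 44.1 : 100.0 : 97.4 : 34.5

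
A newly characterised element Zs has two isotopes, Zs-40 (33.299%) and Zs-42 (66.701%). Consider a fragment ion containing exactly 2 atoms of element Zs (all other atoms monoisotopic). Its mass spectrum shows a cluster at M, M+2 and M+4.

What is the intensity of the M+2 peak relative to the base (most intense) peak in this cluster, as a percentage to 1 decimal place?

99.8%

Binomial terms of (0.33299 + 0.66701)^2: M 0.1109, M+2 0.4442, M+4 0.4449 → M+4 is the base peak.
P(M+4) = C(2,2) × 0.33299^0 × 0.66701^2 = 1 × 1.0000 × 0.44490234 = 0.444902 (base)
P(M+2) = C(2,1) × 0.33299^1 × 0.66701^1 = 2 × 0.33299 × 0.66701 = 0.444215
Relative intensity = 0.444215 / 0.444902 × 100 = 99.8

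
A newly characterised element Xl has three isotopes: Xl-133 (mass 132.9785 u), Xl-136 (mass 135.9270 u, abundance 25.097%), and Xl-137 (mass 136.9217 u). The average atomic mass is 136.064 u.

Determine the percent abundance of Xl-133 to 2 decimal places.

15.42%

Let x and y be the fractions of Xl-133 and Xl-137. Then x + y = 1 − 0.25097 = 0.74903 and 132.9785x + 136.9217y = 136.064 − 0.25097×135.9270 = 101.95040081.
Substituting: 132.9785x + 136.9217(0.74903 − x) = 101.95040081
(132.9785 − 136.9217)x = -0.608060141  ⇒  x = 0.15420, y = 0.59483
Xl-133: 15.42%, Xl-137: 59.48%.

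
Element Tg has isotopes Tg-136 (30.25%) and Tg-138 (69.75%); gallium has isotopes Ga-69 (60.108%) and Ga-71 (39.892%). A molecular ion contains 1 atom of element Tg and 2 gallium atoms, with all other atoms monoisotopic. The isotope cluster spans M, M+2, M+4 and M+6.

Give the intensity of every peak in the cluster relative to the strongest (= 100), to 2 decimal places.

Element Tg pattern (n=1): 0.3025 : 0.6975
Gallium pattern (n=2): 0.36129717 : 0.47956567 : 0.15913717
Convolve the two distributions (both contribute in 2-u steps):
  M: 0.3025×0.36129717 = 0.109292
  M+2: 0.3025×0.47956567 + 0.6975×0.36129717 = 0.397073
  M+4: 0.3025×0.15913717 + 0.6975×0.47956567 = 0.382636
  M+6: 0.6975×0.15913717 = 0.110998
Scale to base peak (0.397073) = 100: 27.52 : 100.00 : 96.36 : 27.95

27.52 : 100.00 : 96.36 : 27.95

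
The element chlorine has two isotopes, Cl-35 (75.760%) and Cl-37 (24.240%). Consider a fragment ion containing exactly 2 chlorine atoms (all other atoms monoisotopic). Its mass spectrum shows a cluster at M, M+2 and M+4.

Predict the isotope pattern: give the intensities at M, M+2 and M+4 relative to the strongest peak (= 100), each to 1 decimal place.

100.0 : 64.0 : 10.2

Each Cl atom is independently Cl-35 (p = 0.75760) or Cl-37 (q = 0.24240); the cluster is the binomial expansion (p + q)^2.
P(M) = 0.75760^2 = 0.573958
P(M+2) = 2 × 0.75760^1 × 0.24240^1 = 0.367284
P(M+4) = 0.24240^2 = 0.058758
The M peak is largest (0.573958); scaling to 100 gives 100.0 : 64.0 : 10.2.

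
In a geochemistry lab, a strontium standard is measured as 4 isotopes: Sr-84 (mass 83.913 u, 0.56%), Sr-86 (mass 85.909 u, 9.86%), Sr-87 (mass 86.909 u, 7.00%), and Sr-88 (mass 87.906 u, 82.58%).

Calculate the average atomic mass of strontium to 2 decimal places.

The abundance-weighted mean is 0.0056 × 83.913 + 0.0986 × 85.909 + 0.0700 × 86.909 + 0.8258 × 87.906
= 0.4699 + 8.4706 + 6.0836 + 72.5928 = 87.6169 u

87.62 u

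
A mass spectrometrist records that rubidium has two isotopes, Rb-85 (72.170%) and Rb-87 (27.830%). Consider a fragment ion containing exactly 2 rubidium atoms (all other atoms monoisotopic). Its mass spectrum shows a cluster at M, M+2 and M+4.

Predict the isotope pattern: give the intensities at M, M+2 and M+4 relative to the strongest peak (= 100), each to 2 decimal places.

Each Rb atom is independently Rb-85 (p = 0.72170) or Rb-87 (q = 0.27830); the cluster is the binomial expansion (p + q)^2.
P(M) = 0.72170^2 = 0.520851
P(M+2) = 2 × 0.72170^1 × 0.27830^1 = 0.401698
P(M+4) = 0.27830^2 = 0.077451
The M peak is largest (0.520851); scaling to 100 gives 100.00 : 77.12 : 14.87.

100.00 : 77.12 : 14.87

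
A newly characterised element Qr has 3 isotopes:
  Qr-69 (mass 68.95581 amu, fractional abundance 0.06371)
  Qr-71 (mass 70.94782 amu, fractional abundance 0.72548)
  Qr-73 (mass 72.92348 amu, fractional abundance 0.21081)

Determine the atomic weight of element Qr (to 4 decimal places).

Weight each isotope mass by its fractional abundance: 0.06371 × 68.95581 + 0.72548 × 70.94782 + 0.21081 × 72.92348
= 4.393175 + 51.471224 + 15.372999 = 71.237398 amu

71.2374 amu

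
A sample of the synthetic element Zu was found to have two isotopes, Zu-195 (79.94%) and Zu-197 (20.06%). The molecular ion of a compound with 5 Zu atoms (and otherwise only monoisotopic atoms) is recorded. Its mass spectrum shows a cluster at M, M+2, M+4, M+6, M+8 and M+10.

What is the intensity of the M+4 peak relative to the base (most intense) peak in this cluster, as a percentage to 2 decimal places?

Binomial terms of (0.7994 + 0.2006)^5: M 0.3265, M+2 0.4096, M+4 0.2056, M+6 0.0516, M+8 0.0065, M+10 0.0003 → M+2 is the base peak.
P(M+2) = C(5,1) × 0.7994^4 × 0.2006^1 = 5 × 0.40837258 × 0.2006 = 0.409598 (base)
P(M+4) = C(5,2) × 0.7994^3 × 0.2006^2 = 10 × 0.51084886 × 0.04024036 = 0.205567
Relative intensity = 0.205567 / 0.409598 × 100 = 50.19

50.19%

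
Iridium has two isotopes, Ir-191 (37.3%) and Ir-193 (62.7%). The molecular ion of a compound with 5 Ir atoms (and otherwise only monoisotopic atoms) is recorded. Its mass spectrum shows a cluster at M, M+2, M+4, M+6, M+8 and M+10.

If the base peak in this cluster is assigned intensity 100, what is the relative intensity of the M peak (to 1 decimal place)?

(0.373 + 0.627)^5 gives M 0.0072, M+2 0.0607, M+4 0.2040, M+6 0.3429, M+8 0.2882, M+10 0.0969; the largest is M+6.
P(M+6) = C(5,3) × 0.373^2 × 0.627^3 = 10 × 0.139129 × 0.24649188 = 0.342942 (base)
P(M) = C(5,0) × 0.373^5 × 0.627^0 = 1 × 0.00722012 × 1.0000 = 0.007220
Relative intensity = 0.007220 / 0.342942 × 100 = 2.1

2.1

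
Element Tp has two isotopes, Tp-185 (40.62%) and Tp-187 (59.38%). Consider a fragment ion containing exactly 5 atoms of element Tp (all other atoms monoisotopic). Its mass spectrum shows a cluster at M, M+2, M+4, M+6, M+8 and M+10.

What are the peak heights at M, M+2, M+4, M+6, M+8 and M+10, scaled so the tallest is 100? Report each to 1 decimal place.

Expanding (0.4062 + 0.5938)^5:
P(M) = 0.4062^5 = 0.011059
P(M+2) = 5 × 0.4062^4 × 0.5938^1 = 0.080829
P(M+4) = 10 × 0.4062^3 × 0.5938^2 = 0.236320
P(M+6) = 10 × 0.4062^2 × 0.5938^3 = 0.345462
P(M+8) = 5 × 0.4062^1 × 0.5938^4 = 0.252505
P(M+10) = 0.5938^5 = 0.073825
The M+6 peak is largest (0.345462); scaling to 100 gives 3.2 : 23.4 : 68.4 : 100.0 : 73.1 : 21.4.

3.2 : 23.4 : 68.4 : 100.0 : 73.1 : 21.4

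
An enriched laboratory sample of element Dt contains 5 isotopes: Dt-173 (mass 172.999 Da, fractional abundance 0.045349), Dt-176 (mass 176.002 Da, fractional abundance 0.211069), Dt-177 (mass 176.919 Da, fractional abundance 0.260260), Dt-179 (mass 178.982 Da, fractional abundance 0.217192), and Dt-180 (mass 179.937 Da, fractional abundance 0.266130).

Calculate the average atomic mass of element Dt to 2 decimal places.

177.80 Da

Average mass = Σ (abundance × isotope mass) = 0.045349 × 172.999 + 0.211069 × 176.002 + 0.260260 × 176.919 + 0.217192 × 178.982 + 0.266130 × 179.937
= 7.8453 + 37.1486 + 46.0449 + 38.8735 + 47.8866 = 177.7989 Da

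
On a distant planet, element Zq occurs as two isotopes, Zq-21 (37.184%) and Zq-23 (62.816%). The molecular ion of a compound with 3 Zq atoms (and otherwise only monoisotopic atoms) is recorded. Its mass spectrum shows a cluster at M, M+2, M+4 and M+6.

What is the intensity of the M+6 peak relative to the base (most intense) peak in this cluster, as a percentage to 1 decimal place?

Binomial terms of (0.37184 + 0.62816)^3: M 0.0514, M+2 0.2606, M+4 0.4402, M+6 0.2479 → M+4 is the base peak.
P(M+4) = C(3,2) × 0.37184^1 × 0.62816^2 = 3 × 0.37184 × 0.39458499 = 0.440167 (base)
P(M+6) = C(3,3) × 0.37184^0 × 0.62816^3 = 1 × 1.0000 × 0.2478625 = 0.247863
Relative intensity = 0.247863 / 0.440167 × 100 = 56.3

56.3%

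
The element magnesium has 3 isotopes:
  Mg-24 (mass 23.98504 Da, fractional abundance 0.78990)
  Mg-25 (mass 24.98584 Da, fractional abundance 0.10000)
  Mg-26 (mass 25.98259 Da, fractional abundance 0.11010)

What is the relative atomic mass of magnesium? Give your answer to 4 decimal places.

24.3051 Da

Ar = Σ fᵢ·mᵢ = 0.78990 × 23.98504 + 0.10000 × 24.98584 + 0.11010 × 25.98259
= 18.945783 + 2.498584 + 2.860683 = 24.305050 Da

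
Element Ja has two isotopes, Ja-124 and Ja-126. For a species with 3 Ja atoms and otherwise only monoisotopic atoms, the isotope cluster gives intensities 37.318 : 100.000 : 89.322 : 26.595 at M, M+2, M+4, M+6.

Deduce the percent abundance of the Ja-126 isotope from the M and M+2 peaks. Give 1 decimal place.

If p is the fraction of Ja that is Ja-124, then I(M+2)/I(M) = [C(3,1)·p^2·(1−p)] / p^3 = 3·(1−p)/p = 100.000/37.318 = 2.6797
(1−p)/p = 2.6797/3 = 0.8932  ⇒  p = 1/(1 + 0.8932) = 0.5282
Ja-124: 52.8%, Ja-126: 47.2%.

47.2%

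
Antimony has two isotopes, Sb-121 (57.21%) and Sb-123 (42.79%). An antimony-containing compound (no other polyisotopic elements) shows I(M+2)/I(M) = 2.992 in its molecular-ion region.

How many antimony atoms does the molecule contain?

The M+2/M ratio from n Sb atoms is n · q/p = n · 0.4279/0.5721.
n = 2.992 × 0.5721/0.4279 = 4.00 ≈ 4

4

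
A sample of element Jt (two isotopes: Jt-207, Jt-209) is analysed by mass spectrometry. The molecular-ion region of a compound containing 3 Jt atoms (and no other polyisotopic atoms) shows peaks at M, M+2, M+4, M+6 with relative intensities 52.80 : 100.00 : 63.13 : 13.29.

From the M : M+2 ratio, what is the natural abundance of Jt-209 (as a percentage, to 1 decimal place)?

38.7%

Let p = fractional abundance of Jt-207. I(M+2)/I(M) = [C(3,1)·p^2·(1−p)] / p^3 = 3·(1−p)/p = 100.00/52.80 = 1.8939
(1−p)/p = 1.8939/3 = 0.6313  ⇒  p = 1/(1 + 0.6313) = 0.6130
Jt-207: 61.3%, Jt-209: 38.7%.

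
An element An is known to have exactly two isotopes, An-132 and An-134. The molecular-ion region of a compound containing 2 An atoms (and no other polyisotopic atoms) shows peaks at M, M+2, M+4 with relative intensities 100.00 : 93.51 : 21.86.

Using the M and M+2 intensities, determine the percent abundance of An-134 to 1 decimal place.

Write p for the An-132 fraction. I(M+2)/I(M) = [C(2,1)·p^1·(1−p)] / p^2 = 2·(1−p)/p = 93.51/100.00 = 0.9351
(1−p)/p = 0.9351/2 = 0.4676  ⇒  p = 1/(1 + 0.4676) = 0.6814
An-132: 68.1%, An-134: 31.9%.

31.9%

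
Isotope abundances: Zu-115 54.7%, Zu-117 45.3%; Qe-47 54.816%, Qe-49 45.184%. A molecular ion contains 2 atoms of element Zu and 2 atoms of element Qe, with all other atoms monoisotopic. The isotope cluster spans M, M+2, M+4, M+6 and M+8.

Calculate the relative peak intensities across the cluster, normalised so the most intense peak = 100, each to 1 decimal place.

Element Zu pattern (n=2): 0.299209 : 0.495582 : 0.205209
Element Qe pattern (n=2): 0.30047939 : 0.49536123 : 0.20415939
Convolve the two distributions (both contribute in 2-u steps):
  M: 0.299209×0.30047939 = 0.089906
  M+2: 0.299209×0.49536123 + 0.495582×0.30047939 = 0.297129
  M+4: 0.299209×0.20415939 + 0.495582×0.49536123 + 0.205209×0.30047939 = 0.368240
  M+6: 0.495582×0.20415939 + 0.205209×0.49536123 = 0.202830
  M+8: 0.205209×0.20415939 = 0.041895
Scale to base peak (0.368240) = 100: 24.4 : 80.7 : 100.0 : 55.1 : 11.4

24.4 : 80.7 : 100.0 : 55.1 : 11.4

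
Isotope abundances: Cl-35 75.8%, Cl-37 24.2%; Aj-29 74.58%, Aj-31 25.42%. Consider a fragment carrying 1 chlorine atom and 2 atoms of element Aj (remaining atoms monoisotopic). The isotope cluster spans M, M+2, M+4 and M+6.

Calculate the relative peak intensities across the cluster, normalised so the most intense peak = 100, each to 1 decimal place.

Chlorine pattern (n=1): 0.7580 : 0.2420
Element Aj pattern (n=2): 0.55621764 : 0.37916472 : 0.06461764
Convolve the two distributions (both contribute in 2-u steps):
  M: 0.7580×0.55621764 = 0.421613
  M+2: 0.7580×0.37916472 + 0.2420×0.55621764 = 0.422012
  M+4: 0.7580×0.06461764 + 0.2420×0.37916472 = 0.140738
  M+6: 0.2420×0.06461764 = 0.015637
Scale to base peak (0.422012) = 100: 99.9 : 100.0 : 33.3 : 3.7

99.9 : 100.0 : 33.3 : 3.7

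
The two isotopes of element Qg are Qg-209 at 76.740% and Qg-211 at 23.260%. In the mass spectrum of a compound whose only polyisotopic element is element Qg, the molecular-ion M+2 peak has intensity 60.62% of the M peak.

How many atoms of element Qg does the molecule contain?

2

With n Qg atoms, P(M+2)/P(M) = C(n,1)·p^(n−1)q / p^n = n·q/p = n · 0.23260/0.76740.
n = 0.6062 × 0.76740/0.23260 = 2.00 ≈ 2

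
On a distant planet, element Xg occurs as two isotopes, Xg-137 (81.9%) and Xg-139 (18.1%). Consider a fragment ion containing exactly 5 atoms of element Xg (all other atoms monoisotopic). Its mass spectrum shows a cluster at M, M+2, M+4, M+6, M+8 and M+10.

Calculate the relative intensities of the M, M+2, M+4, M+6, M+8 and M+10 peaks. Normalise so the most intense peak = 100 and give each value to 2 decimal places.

The 5 Xg atoms are independent, so intensities follow the terms of (0.819 + 0.181)^5.
P(M) = 0.819^5 = 0.368485
P(M+2) = 5 × 0.819^4 × 0.181^1 = 0.407178
P(M+4) = 10 × 0.819^3 × 0.181^2 = 0.179974
P(M+6) = 10 × 0.819^2 × 0.181^3 = 0.039774
P(M+8) = 5 × 0.819^1 × 0.181^4 = 0.004395
P(M+10) = 0.181^5 = 0.000194
The M+2 peak is largest (0.407178); scaling to 100 gives 90.50 : 100.00 : 44.20 : 9.77 : 1.08 : 0.05.

90.50 : 100.00 : 44.20 : 9.77 : 1.08 : 0.05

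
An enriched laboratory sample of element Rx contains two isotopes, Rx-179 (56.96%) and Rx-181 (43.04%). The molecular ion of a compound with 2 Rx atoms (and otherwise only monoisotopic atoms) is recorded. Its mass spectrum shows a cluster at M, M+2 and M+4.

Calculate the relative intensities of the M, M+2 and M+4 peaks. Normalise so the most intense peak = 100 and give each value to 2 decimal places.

66.17 : 100.00 : 37.78

Expanding (0.5696 + 0.4304)^2:
P(M) = 0.5696^2 = 0.324444
P(M+2) = 2 × 0.5696^1 × 0.4304^1 = 0.490312
P(M+4) = 0.4304^2 = 0.185244
The M+2 peak is largest (0.490312); scaling to 100 gives 66.17 : 100.00 : 37.78.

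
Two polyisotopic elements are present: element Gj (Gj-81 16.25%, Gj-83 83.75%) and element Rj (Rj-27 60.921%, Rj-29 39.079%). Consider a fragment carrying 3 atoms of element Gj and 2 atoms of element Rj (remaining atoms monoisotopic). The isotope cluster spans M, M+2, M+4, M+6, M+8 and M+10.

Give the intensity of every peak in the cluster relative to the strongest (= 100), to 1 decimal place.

Element Gj pattern (n=3): 0.00429102 : 0.0663457 : 0.34193555 : 0.58742773
Element Rj pattern (n=2): 0.37113682 : 0.47614635 : 0.15271682
Convolve the two distributions (both contribute in 2-u steps):
  M: 0.00429102×0.37113682 = 0.001593
  M+2: 0.00429102×0.47614635 + 0.0663457×0.37113682 = 0.026666
  M+4: 0.00429102×0.15271682 + 0.0663457×0.47614635 + 0.34193555×0.37113682 = 0.159150
  M+6: 0.0663457×0.15271682 + 0.34193555×0.47614635 + 0.58742773×0.37113682 = 0.390960
  M+8: 0.34193555×0.15271682 + 0.58742773×0.47614635 = 0.331921
  M+10: 0.58742773×0.15271682 = 0.089710
Scale to base peak (0.390960) = 100: 0.4 : 6.8 : 40.7 : 100.0 : 84.9 : 22.9

0.4 : 6.8 : 40.7 : 100.0 : 84.9 : 22.9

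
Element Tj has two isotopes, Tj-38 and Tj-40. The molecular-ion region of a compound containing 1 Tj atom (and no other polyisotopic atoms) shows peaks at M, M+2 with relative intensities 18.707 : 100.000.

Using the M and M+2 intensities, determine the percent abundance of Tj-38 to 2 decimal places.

15.76%

If p is the fraction of Tj that is Tj-38, then I(M+2)/I(M) = [C(1,1)·p^0·(1−p)] / p^1 = 1·(1−p)/p = 100.000/18.707 = 5.3456
(1−p)/p = 5.3456/1 = 5.3456  ⇒  p = 1/(1 + 5.3456) = 0.1576
Tj-38: 15.76%, Tj-40: 84.24%.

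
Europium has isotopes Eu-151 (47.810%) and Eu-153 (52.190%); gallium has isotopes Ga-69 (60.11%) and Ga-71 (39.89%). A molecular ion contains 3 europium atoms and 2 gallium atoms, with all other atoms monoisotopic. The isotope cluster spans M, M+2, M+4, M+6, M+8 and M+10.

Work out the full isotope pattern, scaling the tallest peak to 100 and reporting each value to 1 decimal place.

12.0 : 55.0 : 100.0 : 89.5 : 39.5 : 6.9

Europium pattern (n=3): 0.10928391 : 0.3578871 : 0.39067407 : 0.14215492
Gallium pattern (n=2): 0.36132121 : 0.47955758 : 0.15912121
Convolve the two distributions (both contribute in 2-u steps):
  M: 0.10928391×0.36132121 = 0.039487
  M+2: 0.10928391×0.47955758 + 0.3578871×0.36132121 = 0.181720
  M+4: 0.10928391×0.15912121 + 0.3578871×0.47955758 + 0.39067407×0.36132121 = 0.330176
  M+6: 0.3578871×0.15912121 + 0.39067407×0.47955758 + 0.14215492×0.36132121 = 0.295662
  M+8: 0.39067407×0.15912121 + 0.14215492×0.47955758 = 0.130336
  M+10: 0.14215492×0.15912121 = 0.022620
Scale to base peak (0.330176) = 100: 12.0 : 55.0 : 100.0 : 89.5 : 39.5 : 6.9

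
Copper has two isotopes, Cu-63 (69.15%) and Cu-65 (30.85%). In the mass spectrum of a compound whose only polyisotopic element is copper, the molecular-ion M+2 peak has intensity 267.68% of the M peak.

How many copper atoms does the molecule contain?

6

With n Cu atoms, P(M+2)/P(M) = C(n,1)·p^(n−1)q / p^n = n·q/p = n · 0.3085/0.6915.
n = 2.6768 × 0.6915/0.3085 = 6.00 ≈ 6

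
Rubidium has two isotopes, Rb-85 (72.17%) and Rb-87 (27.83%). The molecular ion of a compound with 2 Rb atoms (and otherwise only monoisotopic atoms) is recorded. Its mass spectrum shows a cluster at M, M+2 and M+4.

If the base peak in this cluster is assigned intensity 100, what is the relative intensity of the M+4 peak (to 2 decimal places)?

(0.7217 + 0.2783)^2 gives M 0.5209, M+2 0.4017, M+4 0.0775; the largest is M.
P(M) = C(2,0) × 0.7217^2 × 0.2783^0 = 1 × 0.52085089 × 1.0000 = 0.520851 (base)
P(M+4) = C(2,2) × 0.7217^0 × 0.2783^2 = 1 × 1.0000 × 0.07745089 = 0.077451
Relative intensity = 0.077451 / 0.520851 × 100 = 14.87

14.87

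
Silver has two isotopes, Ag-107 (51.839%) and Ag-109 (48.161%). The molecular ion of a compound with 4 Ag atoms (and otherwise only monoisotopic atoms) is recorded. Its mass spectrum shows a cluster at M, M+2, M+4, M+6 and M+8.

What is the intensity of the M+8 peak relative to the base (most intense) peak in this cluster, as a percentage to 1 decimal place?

14.4%

(0.51839 + 0.48161)^4 gives M 0.0722, M+2 0.2684, M+4 0.3740, M+6 0.2316, M+8 0.0538; the largest is M+4.
P(M+4) = C(4,2) × 0.51839^2 × 0.48161^2 = 6 × 0.26872819 × 0.23194819 = 0.373986 (base)
P(M+8) = C(4,4) × 0.51839^0 × 0.48161^4 = 1 × 1.0000 × 0.05379996 = 0.053800
Relative intensity = 0.053800 / 0.373986 × 100 = 14.4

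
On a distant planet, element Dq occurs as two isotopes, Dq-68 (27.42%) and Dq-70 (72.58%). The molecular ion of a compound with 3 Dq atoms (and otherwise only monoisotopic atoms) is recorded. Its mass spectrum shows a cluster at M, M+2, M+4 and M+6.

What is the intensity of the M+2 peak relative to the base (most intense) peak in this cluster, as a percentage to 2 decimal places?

Binomial terms of (0.2742 + 0.7258)^3: M 0.0206, M+2 0.1637, M+4 0.4333, M+6 0.3823 → M+4 is the base peak.
P(M+4) = C(3,2) × 0.2742^1 × 0.7258^2 = 3 × 0.2742 × 0.52678564 = 0.433334 (base)
P(M+2) = C(3,1) × 0.2742^2 × 0.7258^1 = 3 × 0.07518564 × 0.7258 = 0.163709
Relative intensity = 0.163709 / 0.433334 × 100 = 37.78

37.78%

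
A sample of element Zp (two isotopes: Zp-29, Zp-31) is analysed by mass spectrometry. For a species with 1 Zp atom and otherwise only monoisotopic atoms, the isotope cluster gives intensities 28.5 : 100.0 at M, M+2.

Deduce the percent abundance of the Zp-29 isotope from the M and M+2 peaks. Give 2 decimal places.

Write p for the Zp-29 fraction. I(M+2)/I(M) = [C(1,1)·p^0·(1−p)] / p^1 = 1·(1−p)/p = 100.0/28.5 = 3.5088
(1−p)/p = 3.5088/1 = 3.5088  ⇒  p = 1/(1 + 3.5088) = 0.2218
Zp-29: 22.18%, Zp-31: 77.82%.

22.18%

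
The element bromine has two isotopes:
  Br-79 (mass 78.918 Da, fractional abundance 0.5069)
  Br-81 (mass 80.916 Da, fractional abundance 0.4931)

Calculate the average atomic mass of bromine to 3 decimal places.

The abundance-weighted mean is 0.5069 × 78.918 + 0.4931 × 80.916
= 40.0035 + 39.8997 = 79.9032 Da

79.903 Da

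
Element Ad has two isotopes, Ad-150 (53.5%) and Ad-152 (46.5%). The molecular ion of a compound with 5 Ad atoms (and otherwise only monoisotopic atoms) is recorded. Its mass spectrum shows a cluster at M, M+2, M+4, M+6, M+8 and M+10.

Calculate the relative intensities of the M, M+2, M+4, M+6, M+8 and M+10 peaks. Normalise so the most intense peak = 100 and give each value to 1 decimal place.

13.2 : 57.5 : 100.0 : 86.9 : 37.8 : 6.6

Expanding (0.535 + 0.465)^5:
P(M) = 0.535^5 = 0.043830
P(M+2) = 5 × 0.535^4 × 0.465^1 = 0.190475
P(M+4) = 10 × 0.535^3 × 0.465^2 = 0.331106
P(M+6) = 10 × 0.535^2 × 0.465^3 = 0.287784
P(M+8) = 5 × 0.535^1 × 0.465^4 = 0.125065
P(M+10) = 0.465^5 = 0.021740
The M+4 peak is largest (0.331106); scaling to 100 gives 13.2 : 57.5 : 100.0 : 86.9 : 37.8 : 6.6.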